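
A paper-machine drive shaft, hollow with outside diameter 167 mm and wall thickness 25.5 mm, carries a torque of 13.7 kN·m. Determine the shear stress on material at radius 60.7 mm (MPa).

J = π(d_o⁴ − d_i⁴)/32 = π(0.167⁴ − 0.116⁴)/32 = 5.858×10^-5 m⁴.
Shear stress varies linearly with radius: τ = T·r/J = 13700 × 0.0607 / 5.858×10^-5 = 1.419×10^7 Pa.

14.2 MPa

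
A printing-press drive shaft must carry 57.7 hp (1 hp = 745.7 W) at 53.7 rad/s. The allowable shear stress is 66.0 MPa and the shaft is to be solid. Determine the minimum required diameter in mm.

ω = 53.7 rad/s, so T = P/ω = 57.7×745.7 / 53.70 = 801.2 N·m.
For a solid shaft τ_max = 16T/(πd³), so d = (16T/(π τ_allow))^(1/3) = (16·801.2/(π·6.60×10^7))^(1/3) = 0.03954 m.

39.5 mm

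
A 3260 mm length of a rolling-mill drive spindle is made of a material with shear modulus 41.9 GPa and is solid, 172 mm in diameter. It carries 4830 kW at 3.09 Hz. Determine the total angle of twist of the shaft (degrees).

12.9°

ω = 2π·3.09 = 19.42 rad/s, so T = P/ω = 4830×10³ / 19.42 = 248800 N·m.
J = πd⁴/32 = π(0.172)⁴/32 = 8.592×10^-5 m⁴.
θ = T·L/(G·J) = 248800 × 3.26 / (41.9×10⁹ × 8.592×10^-5) = 0.2253 rad.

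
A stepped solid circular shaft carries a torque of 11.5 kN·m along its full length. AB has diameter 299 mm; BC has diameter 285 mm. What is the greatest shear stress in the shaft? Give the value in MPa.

Under the same torque, τ_max = 16T/(πd³) is largest where d is smallest — segment BC (d = 285 mm).
τ_max = 16·11500/(π·(0.285)³) = 2.530×10^6 Pa.

2.53 MPa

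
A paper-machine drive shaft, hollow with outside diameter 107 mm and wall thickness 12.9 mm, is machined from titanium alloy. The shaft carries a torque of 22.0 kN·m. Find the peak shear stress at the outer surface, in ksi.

19.8 ksi

J = π(d_o⁴ − d_i⁴)/32 = π(0.107⁴ − 0.0812⁴)/32 = 8.601×10^-6 m⁴.
τ_max = T·r/J = 22000 × 0.0535 / 8.601×10^-6 = 1.368×10^8 Pa.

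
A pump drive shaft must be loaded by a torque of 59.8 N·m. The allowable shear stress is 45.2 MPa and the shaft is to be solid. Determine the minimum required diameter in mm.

18.9 mm

For a solid shaft τ_max = 16T/(πd³), so d = (16T/(π τ_allow))^(1/3) = (16·59.80/(π·4.52×10^7))^(1/3) = 0.01889 m.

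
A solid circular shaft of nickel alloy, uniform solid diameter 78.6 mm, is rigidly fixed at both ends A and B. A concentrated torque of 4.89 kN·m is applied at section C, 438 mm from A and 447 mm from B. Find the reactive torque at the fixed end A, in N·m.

With uniform GJ and both ends fixed, compatibility θ_AC = θ_CB gives T_A·a = T_B·b, together with T_A + T_B = T₀.
T_A = T₀·b/(a+b) = 4890·447/885.0 = 2470 N·m; T_B = 2420 N·m.

2470 N·m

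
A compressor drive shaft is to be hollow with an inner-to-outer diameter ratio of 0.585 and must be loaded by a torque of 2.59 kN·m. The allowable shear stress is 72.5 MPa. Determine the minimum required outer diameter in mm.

For a hollow shaft with d_i/d_o = 0.585: τ_max = 16T/(π d_o³ (1−k⁴)), so d_o = [16T/(π τ_allow (1−k⁴))]^(1/3) = [16·2590/(π·7.25×10^7·0.8829)]^(1/3) = 0.05907 m.

59.1 mm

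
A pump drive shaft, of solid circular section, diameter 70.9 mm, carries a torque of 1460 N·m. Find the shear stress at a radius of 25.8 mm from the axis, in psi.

2200 psi

J = πd⁴/32 = π(0.0709)⁴/32 = 2.481×10^-6 m⁴.
Shear stress varies linearly with radius: τ = T·r/J = 1460 × 0.0258 / 2.481×10^-6 = 1.518×10^7 Pa.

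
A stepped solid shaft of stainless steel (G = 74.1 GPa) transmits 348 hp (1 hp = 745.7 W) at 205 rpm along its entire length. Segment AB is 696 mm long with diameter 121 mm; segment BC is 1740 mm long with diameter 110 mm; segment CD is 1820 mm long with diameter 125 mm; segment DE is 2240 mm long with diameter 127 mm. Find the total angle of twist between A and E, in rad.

0.0518 rad

ω = 2π·205/60 = 21.47 rad/s, so T = P/ω = 348×745.7 / 21.47 = 12090 N·m.
J_AB = π(0.121)⁴/32 = 2.10×10^-5 m⁴; J_BC = π(0.110)⁴/32 = 1.44×10^-5 m⁴; J_CD = π(0.125)⁴/32 = 2.40×10^-5 m⁴; J_DE = π(0.127)⁴/32 = 2.55×10^-5 m⁴.
θ = (T/G)·Σ L_i/J_i = (12090/74.1×10⁹)·(0.696/2.10×10^-5 + 1.74/1.44×10^-5 + 1.82/2.40×10^-5 + 2.24/2.55×10^-5) = 0.05184 rad.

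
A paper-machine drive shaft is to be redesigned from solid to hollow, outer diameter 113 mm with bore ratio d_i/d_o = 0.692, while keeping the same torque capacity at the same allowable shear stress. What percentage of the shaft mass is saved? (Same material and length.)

Equal τ_max and T ⇒ the solid shaft needs d_s³ = d_o³(1−k⁴), so d_s = 113·(1−0.692⁴)^(1/3) = 103.6 mm.
Area ratio A_h/A_s = d_o²(1−k²)/d_s² = (1−k²)/(1−k⁴)^(2/3) = 0.6200.
Mass saving = 1 − 0.6200 = 38.0 %.

38.0 %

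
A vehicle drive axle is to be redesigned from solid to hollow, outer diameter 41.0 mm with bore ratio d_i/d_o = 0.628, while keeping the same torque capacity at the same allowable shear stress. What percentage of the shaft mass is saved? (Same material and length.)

Equal τ_max and T ⇒ the solid shaft needs d_s³ = d_o³(1−k⁴), so d_s = 41.0·(1−0.628⁴)^(1/3) = 38.75 mm.
Area ratio A_h/A_s = d_o²(1−k²)/d_s² = (1−k²)/(1−k⁴)^(2/3) = 0.6779.
Mass saving = 1 − 0.6779 = 32.2 %.

32.2 %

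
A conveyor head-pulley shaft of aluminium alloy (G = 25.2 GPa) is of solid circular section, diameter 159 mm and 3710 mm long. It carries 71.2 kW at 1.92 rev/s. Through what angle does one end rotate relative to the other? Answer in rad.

ω = 2π·1.92 = 12.06 rad/s, so T = P/ω = 71.2×10³ / 12.06 = 5902 N·m.
J = πd⁴/32 = π(0.159)⁴/32 = 6.275×10^-5 m⁴.
θ = T·L/(G·J) = 5902 × 3.71 / (25.2×10⁹ × 6.275×10^-5) = 0.01385 rad.

0.0138 rad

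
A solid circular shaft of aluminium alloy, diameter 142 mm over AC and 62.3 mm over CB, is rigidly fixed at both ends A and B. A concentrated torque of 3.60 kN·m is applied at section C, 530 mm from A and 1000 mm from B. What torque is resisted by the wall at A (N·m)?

3530 N·m

Compatibility: T_A·a/J_AC = T_B·b/J_CB with T_A + T_B = T₀.
J_AC = 3.99×10^-5 m⁴, J_CB = 1.48×10^-6 m⁴, so T_A = T₀·(J_AC/a)/((J_AC/a)+(J_CB/b)) = 3531 N·m, T_B = 69.33 N·m.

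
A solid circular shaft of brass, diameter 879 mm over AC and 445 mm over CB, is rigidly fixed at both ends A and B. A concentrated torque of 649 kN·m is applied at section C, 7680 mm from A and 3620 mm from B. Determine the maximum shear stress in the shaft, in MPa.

Compatibility: T_A·a/J_AC = T_B·b/J_CB with T_A + T_B = T₀.
J_AC = 0.0586 m⁴, J_CB = 3.85×10^-3 m⁴, so T_A = T₀·(J_AC/a)/((J_AC/a)+(J_CB/b)) = 569600 N·m, T_B = 79380 N·m.
τ in each portion: τ_AC = 4.27×10^6 Pa, τ_CB = 4.59×10^6 Pa; maximum is in CB.
τ_max = T_CB·r/J = 79380·0.223/3.85×10^-3 = 4.588×10^6 Pa.

4.59 MPa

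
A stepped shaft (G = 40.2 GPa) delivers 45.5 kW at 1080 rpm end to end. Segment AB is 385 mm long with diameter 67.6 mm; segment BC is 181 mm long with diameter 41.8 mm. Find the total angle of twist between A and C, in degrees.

0.454°

ω = 2π·1080/60 = 113.1 rad/s, so T = P/ω = 45.5×10³ / 113.1 = 402.3 N·m.
J_AB = π(0.0676)⁴/32 = 2.05×10^-6 m⁴; J_BC = π(0.0418)⁴/32 = 3.00×10^-7 m⁴.
θ = (T/G)·Σ L_i/J_i = (402.3/40.2×10⁹)·(0.385/2.05×10^-6 + 0.181/3.00×10^-7) = 7.923×10^-3 rad.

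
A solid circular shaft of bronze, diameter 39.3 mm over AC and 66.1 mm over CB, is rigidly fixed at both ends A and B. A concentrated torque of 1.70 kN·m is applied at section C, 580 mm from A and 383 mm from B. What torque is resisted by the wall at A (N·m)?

130 N·m

Compatibility: T_A·a/J_AC = T_B·b/J_CB with T_A + T_B = T₀.
J_AC = 2.34×10^-7 m⁴, J_CB = 1.87×10^-6 m⁴, so T_A = T₀·(J_AC/a)/((J_AC/a)+(J_CB/b)) = 129.6 N·m, T_B = 1570 N·m.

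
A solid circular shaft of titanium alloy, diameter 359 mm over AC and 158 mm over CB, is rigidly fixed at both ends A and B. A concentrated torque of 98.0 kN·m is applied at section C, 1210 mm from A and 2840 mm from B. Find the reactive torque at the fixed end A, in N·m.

96500 N·m

Compatibility: T_A·a/J_AC = T_B·b/J_CB with T_A + T_B = T₀.
J_AC = 1.63×10^-3 m⁴, J_CB = 6.12×10^-5 m⁴, so T_A = T₀·(J_AC/a)/((J_AC/a)+(J_CB/b)) = 96460 N·m, T_B = 1542 N·m.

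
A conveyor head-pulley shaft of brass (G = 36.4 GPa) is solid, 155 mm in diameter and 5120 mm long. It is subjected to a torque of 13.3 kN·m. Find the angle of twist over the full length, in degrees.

J = πd⁴/32 = π(0.155)⁴/32 = 5.667×10^-5 m⁴.
θ = T·L/(G·J) = 13300 × 5.12 / (36.4×10⁹ × 5.667×10^-5) = 0.03301 rad.

1.89°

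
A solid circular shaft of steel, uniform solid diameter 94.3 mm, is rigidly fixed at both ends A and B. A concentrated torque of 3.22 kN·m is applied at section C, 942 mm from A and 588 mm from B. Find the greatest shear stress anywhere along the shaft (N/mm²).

12.0 N/mm²

With uniform GJ and both ends fixed, compatibility θ_AC = θ_CB gives T_A·a = T_B·b, together with T_A + T_B = T₀.
T_A = T₀·b/(a+b) = 3220·588/1530 = 1237 N·m; T_B = 1983 N·m.
τ in each portion: τ_AC = 7.52×10^6 Pa, τ_CB = 1.20×10^7 Pa; maximum is in CB.
τ_max = T_CB·r/J = 1983·0.0471/7.76×10^-6 = 1.204×10^7 Pa.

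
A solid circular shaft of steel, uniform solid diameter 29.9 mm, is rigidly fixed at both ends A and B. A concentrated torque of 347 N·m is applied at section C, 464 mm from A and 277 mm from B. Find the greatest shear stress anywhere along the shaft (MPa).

41.4 MPa

With uniform GJ and both ends fixed, compatibility θ_AC = θ_CB gives T_A·a = T_B·b, together with T_A + T_B = T₀.
T_A = T₀·b/(a+b) = 347.0·277/741.0 = 129.7 N·m; T_B = 217.3 N·m.
τ in each portion: τ_AC = 2.47×10^7 Pa, τ_CB = 4.14×10^7 Pa; maximum is in CB.
τ_max = T_CB·r/J = 217.3·0.0149/7.85×10^-8 = 4.140×10^7 Pa.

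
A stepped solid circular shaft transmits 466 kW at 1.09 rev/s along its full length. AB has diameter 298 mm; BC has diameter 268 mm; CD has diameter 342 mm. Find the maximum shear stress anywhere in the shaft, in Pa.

1.80e7 Pa

ω = 2π·1.09 = 6.849 rad/s, so T = P/ω = 466×10³ / 6.849 = 68040 N·m.
Under the same torque, τ_max = 16T/(πd³) is largest where d is smallest — segment BC (d = 268 mm).
τ_max = 16·68040/(π·(0.268)³) = 1.800×10^7 Pa.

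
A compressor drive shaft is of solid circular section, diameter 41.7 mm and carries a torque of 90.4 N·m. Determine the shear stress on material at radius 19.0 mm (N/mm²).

J = πd⁴/32 = π(0.0417)⁴/32 = 2.969×10^-7 m⁴.
Shear stress varies linearly with radius: τ = T·r/J = 90.40 × 0.0190 / 2.969×10^-7 = 5.786×10^6 Pa.

5.79 N/mm²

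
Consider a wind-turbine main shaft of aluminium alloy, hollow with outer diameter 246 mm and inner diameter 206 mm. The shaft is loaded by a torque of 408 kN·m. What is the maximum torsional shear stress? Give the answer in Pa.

2.75e8 Pa

J = π(d_o⁴ − d_i⁴)/32 = π(0.246⁴ − 0.206⁴)/32 = 1.827×10^-4 m⁴.
τ_max = T·r/J = 408000 × 0.123 / 1.827×10^-4 = 2.746×10^8 Pa.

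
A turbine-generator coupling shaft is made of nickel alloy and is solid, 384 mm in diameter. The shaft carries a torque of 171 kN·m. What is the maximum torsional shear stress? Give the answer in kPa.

15400 kPa

J = πd⁴/32 = π(0.384)⁴/32 = 2.135×10^-3 m⁴.
τ_max = T·r/J = 171000 × 0.192 / 2.135×10^-3 = 1.538×10^7 Pa.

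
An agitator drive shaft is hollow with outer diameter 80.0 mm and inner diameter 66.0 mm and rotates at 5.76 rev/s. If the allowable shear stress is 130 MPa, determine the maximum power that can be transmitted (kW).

254 kW

J = π(d_o⁴ − d_i⁴)/32 = π(0.0800⁴ − 0.0660⁴)/32 = 2.158×10^-6 m⁴.
T_max = τ_allow·J/r = 1.30×10^8 × 2.158×10^-6 / 0.0400 = 7015 N·m.
ω = 2π·5.76 = 36.19 rad/s, so P_max = T_max·ω = 2.539×10^5 W.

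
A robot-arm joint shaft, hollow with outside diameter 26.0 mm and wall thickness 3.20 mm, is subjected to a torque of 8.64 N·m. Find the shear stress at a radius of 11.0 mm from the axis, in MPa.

3.13 MPa

J = π(d_o⁴ − d_i⁴)/32 = π(0.0260⁴ − 0.0196⁴)/32 = 3.037×10^-8 m⁴.
Shear stress varies linearly with radius: τ = T·r/J = 8.640 × 0.0110 / 3.037×10^-8 = 3.129×10^6 Pa.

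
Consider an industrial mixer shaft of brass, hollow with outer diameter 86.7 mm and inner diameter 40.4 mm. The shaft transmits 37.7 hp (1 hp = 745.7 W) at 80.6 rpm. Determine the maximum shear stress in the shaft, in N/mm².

ω = 2π·80.6/60 = 8.440 rad/s, so T = P/ω = 37.7×745.7 / 8.440 = 3331 N·m.
J = π(d_o⁴ − d_i⁴)/32 = π(0.0867⁴ − 0.0404⁴)/32 = 5.286×10^-6 m⁴.
τ_max = T·r/J = 3331 × 0.0433 / 5.286×10^-6 = 2.732×10^7 Pa.

27.3 N/mm²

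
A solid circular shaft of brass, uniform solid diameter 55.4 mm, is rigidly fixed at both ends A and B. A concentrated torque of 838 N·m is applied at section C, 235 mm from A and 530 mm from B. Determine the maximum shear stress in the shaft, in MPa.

17.4 MPa

With uniform GJ and both ends fixed, compatibility θ_AC = θ_CB gives T_A·a = T_B·b, together with T_A + T_B = T₀.
T_A = T₀·b/(a+b) = 838.0·530/765.0 = 580.6 N·m; T_B = 257.4 N·m.
τ in each portion: τ_AC = 1.74×10^7 Pa, τ_CB = 7.71×10^6 Pa; maximum is in AC.
τ_max = T_AC·r/J = 580.6·0.0277/9.25×10^-7 = 1.739×10^7 Pa.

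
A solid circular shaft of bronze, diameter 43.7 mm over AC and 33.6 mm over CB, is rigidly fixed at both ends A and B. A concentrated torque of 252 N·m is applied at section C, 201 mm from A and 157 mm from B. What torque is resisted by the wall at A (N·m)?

174 N·m

Compatibility: T_A·a/J_AC = T_B·b/J_CB with T_A + T_B = T₀.
J_AC = 3.58×10^-7 m⁴, J_CB = 1.25×10^-7 m⁴, so T_A = T₀·(J_AC/a)/((J_AC/a)+(J_CB/b)) = 174.1 N·m, T_B = 77.90 N·m.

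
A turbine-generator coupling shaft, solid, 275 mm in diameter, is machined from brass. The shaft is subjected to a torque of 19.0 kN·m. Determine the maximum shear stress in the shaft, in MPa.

J = πd⁴/32 = π(0.275)⁴/32 = 5.615×10^-4 m⁴.
τ_max = T·r/J = 19000 × 0.138 / 5.615×10^-4 = 4.653×10^6 Pa.

4.65 MPa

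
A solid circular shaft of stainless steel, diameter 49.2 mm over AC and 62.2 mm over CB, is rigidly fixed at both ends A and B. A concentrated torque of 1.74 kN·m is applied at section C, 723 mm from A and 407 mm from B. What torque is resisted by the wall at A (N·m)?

Compatibility: T_A·a/J_AC = T_B·b/J_CB with T_A + T_B = T₀.
J_AC = 5.75×10^-7 m⁴, J_CB = 1.47×10^-6 m⁴, so T_A = T₀·(J_AC/a)/((J_AC/a)+(J_CB/b)) = 314.2 N·m, T_B = 1426 N·m.

314 N·m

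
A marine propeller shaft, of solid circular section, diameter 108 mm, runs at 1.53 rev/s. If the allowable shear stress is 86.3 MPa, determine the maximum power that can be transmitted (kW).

J = πd⁴/32 = π(0.108)⁴/32 = 1.336×10^-5 m⁴.
T_max = τ_allow·J/r = 8.63×10^7 × 1.336×10^-5 / 0.0540 = 21350 N·m.
ω = 2π·1.53 = 9.613 rad/s, so P_max = T_max·ω = 2.052×10^5 W.

205 kW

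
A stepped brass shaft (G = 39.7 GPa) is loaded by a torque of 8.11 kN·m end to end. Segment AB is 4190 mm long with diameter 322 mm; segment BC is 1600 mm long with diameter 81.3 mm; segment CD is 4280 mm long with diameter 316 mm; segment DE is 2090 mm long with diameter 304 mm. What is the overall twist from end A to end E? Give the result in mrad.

78.4 mrad

J_AB = π(0.322)⁴/32 = 1.06×10^-3 m⁴; J_BC = π(0.0813)⁴/32 = 4.29×10^-6 m⁴; J_CD = π(0.316)⁴/32 = 9.79×10^-4 m⁴; J_DE = π(0.304)⁴/32 = 8.38×10^-4 m⁴.
θ = (T/G)·Σ L_i/J_i = (8110/39.7×10⁹)·(4.19/1.06×10^-3 + 1.60/4.29×10^-6 + 4.28/9.79×10^-4 + 2.09/8.38×10^-4) = 0.07842 rad.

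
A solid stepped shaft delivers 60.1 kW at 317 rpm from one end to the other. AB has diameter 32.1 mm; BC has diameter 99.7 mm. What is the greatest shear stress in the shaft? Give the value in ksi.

40.4 ksi

ω = 2π·317/60 = 33.20 rad/s, so T = P/ω = 60.1×10³ / 33.20 = 1810 N·m.
Under the same torque, τ_max = 16T/(πd³) is largest where d is smallest — segment AB (d = 32.1 mm).
τ_max = 16·1810/(π·(0.0321)³) = 2.788×10^8 Pa.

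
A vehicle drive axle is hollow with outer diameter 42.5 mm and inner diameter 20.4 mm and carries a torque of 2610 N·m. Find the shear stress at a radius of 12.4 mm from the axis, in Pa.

1.07e8 Pa

J = π(d_o⁴ − d_i⁴)/32 = π(0.0425⁴ − 0.0204⁴)/32 = 3.033×10^-7 m⁴.
Shear stress varies linearly with radius: τ = T·r/J = 2610 × 0.0124 / 3.033×10^-7 = 1.067×10^8 Pa.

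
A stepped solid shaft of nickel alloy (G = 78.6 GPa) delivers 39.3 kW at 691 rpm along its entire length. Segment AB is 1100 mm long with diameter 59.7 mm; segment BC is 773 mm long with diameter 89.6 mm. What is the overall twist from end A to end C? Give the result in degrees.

0.398°

ω = 2π·691/60 = 72.36 rad/s, so T = P/ω = 39.3×10³ / 72.36 = 543.1 N·m.
J_AB = π(0.0597)⁴/32 = 1.25×10^-6 m⁴; J_BC = π(0.0896)⁴/32 = 6.33×10^-6 m⁴.
θ = (T/G)·Σ L_i/J_i = (543.1/78.6×10⁹)·(1.10/1.25×10^-6 + 0.773/6.33×10^-6) = 6.939×10^-3 rad.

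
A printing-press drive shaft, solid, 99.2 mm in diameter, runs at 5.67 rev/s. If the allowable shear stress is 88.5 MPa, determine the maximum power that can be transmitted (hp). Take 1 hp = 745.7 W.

J = πd⁴/32 = π(0.0992)⁴/32 = 9.507×10^-6 m⁴.
T_max = τ_allow·J/r = 8.85×10^7 × 9.507×10^-6 / 0.0496 = 16960 N·m.
ω = 2π·5.67 = 35.63 rad/s, so P_max = T_max·ω = 6.043×10^5 W.

810 hp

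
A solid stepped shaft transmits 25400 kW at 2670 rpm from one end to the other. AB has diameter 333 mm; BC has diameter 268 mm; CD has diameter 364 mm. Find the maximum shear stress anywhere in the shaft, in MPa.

24.0 MPa

ω = 2π·2670/60 = 279.6 rad/s, so T = P/ω = 25400×10³ / 279.6 = 90840 N·m.
Under the same torque, τ_max = 16T/(πd³) is largest where d is smallest — segment BC (d = 268 mm).
τ_max = 16·90840/(π·(0.268)³) = 2.404×10^7 Pa.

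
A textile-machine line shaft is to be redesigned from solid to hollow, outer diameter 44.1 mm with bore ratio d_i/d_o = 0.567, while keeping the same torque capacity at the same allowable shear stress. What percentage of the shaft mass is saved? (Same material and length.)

27.0 %

Equal τ_max and T ⇒ the solid shaft needs d_s³ = d_o³(1−k⁴), so d_s = 44.1·(1−0.567⁴)^(1/3) = 42.53 mm.
Area ratio A_h/A_s = d_o²(1−k²)/d_s² = (1−k²)/(1−k⁴)^(2/3) = 0.7297.
Mass saving = 1 − 0.7297 = 27.0 %.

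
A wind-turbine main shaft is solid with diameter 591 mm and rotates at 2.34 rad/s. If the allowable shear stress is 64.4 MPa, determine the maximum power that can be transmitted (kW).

J = πd⁴/32 = π(0.591)⁴/32 = 0.01198 m⁴.
T_max = τ_allow·J/r = 6.44×10^7 × 0.01198 / 0.295 = 2.610e6 N·m.
ω = 2.34 rad/s, so P_max = T_max·ω = 6.108×10^6 W.

6110 kW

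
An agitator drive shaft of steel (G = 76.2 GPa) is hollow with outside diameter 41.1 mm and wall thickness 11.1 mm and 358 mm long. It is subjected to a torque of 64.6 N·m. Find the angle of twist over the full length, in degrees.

0.0650°

J = π(d_o⁴ − d_i⁴)/32 = π(0.0411⁴ − 0.0189⁴)/32 = 2.676×10^-7 m⁴.
θ = T·L/(G·J) = 64.60 × 0.358 / (76.2×10⁹ × 2.676×10^-7) = 1.134×10^-3 rad.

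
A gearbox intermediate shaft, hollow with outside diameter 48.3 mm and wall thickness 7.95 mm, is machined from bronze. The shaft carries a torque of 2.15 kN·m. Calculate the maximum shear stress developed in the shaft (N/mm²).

122 N/mm²

J = π(d_o⁴ − d_i⁴)/32 = π(0.0483⁴ − 0.0324⁴)/32 = 4.261×10^-7 m⁴.
τ_max = T·r/J = 2150 × 0.0241 / 4.261×10^-7 = 1.219×10^8 Pa.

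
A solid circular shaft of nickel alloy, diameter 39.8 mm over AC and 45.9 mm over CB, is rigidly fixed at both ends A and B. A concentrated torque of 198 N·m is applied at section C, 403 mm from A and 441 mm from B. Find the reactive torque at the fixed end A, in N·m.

Compatibility: T_A·a/J_AC = T_B·b/J_CB with T_A + T_B = T₀.
J_AC = 2.46×10^-7 m⁴, J_CB = 4.36×10^-7 m⁴, so T_A = T₀·(J_AC/a)/((J_AC/a)+(J_CB/b)) = 75.67 N·m, T_B = 122.3 N·m.

75.7 N·m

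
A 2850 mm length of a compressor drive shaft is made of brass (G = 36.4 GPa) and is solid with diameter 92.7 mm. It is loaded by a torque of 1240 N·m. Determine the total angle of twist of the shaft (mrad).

13.4 mrad

J = πd⁴/32 = π(0.0927)⁴/32 = 7.250×10^-6 m⁴.
θ = T·L/(G·J) = 1240 × 2.85 / (36.4×10⁹ × 7.250×10^-6) = 0.01339 rad.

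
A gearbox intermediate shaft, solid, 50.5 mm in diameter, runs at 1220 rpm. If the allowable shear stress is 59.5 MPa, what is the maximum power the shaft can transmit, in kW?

J = πd⁴/32 = π(0.0505)⁴/32 = 6.385×10^-7 m⁴.
T_max = τ_allow·J/r = 5.95×10^7 × 6.385×10^-7 / 0.0253 = 1505 N·m.
ω = 2π·1220/60 = 127.8 rad/s, so P_max = T_max·ω = 1.922×10^5 W.

192 kW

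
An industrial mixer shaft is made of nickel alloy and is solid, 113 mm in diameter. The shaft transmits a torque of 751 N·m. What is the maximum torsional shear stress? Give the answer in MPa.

J = πd⁴/32 = π(0.113)⁴/32 = 1.601×10^-5 m⁴.
τ_max = T·r/J = 751.0 × 0.0565 / 1.601×10^-5 = 2.651×10^6 Pa.

2.65 MPa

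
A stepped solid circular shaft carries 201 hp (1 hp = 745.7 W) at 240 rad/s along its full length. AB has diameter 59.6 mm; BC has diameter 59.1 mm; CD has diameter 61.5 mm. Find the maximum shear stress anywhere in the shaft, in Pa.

1.54e7 Pa

ω = 240 rad/s, so T = P/ω = 201×745.7 / 240.0 = 624.5 N·m.
Under the same torque, τ_max = 16T/(πd³) is largest where d is smallest — segment BC (d = 59.1 mm).
τ_max = 16·624.5/(π·(0.0591)³) = 1.541×10^7 Pa.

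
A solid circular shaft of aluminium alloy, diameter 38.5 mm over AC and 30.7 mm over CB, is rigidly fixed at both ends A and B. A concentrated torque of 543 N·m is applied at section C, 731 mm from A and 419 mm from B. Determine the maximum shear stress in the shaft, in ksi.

5.73 ksi

Compatibility: T_A·a/J_AC = T_B·b/J_CB with T_A + T_B = T₀.
J_AC = 2.16×10^-7 m⁴, J_CB = 8.72×10^-8 m⁴, so T_A = T₀·(J_AC/a)/((J_AC/a)+(J_CB/b)) = 318.4 N·m, T_B = 224.6 N·m.
τ in each portion: τ_AC = 2.84×10^7 Pa, τ_CB = 3.95×10^7 Pa; maximum is in CB.
τ_max = T_CB·r/J = 224.6·0.0153/8.72×10^-8 = 3.953×10^7 Pa.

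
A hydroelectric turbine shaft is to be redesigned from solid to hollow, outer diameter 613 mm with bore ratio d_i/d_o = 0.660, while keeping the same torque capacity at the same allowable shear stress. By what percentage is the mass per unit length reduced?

Equal τ_max and T ⇒ the solid shaft needs d_s³ = d_o³(1−k⁴), so d_s = 613·(1−0.660⁴)^(1/3) = 571.5 mm.
Area ratio A_h/A_s = d_o²(1−k²)/d_s² = (1−k²)/(1−k⁴)^(2/3) = 0.6494.
Mass saving = 1 − 0.6494 = 35.1 %.

35.1 %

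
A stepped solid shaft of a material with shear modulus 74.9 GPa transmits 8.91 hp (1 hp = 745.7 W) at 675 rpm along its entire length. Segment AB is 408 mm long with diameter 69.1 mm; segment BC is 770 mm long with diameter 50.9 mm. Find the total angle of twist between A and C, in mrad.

ω = 2π·675/60 = 70.69 rad/s, so T = P/ω = 8.91×745.7 / 70.69 = 94.00 N·m.
J_AB = π(0.0691)⁴/32 = 2.24×10^-6 m⁴; J_BC = π(0.0509)⁴/32 = 6.59×10^-7 m⁴.
θ = (T/G)·Σ L_i/J_i = (94.00/74.9×10⁹)·(0.408/2.24×10^-6 + 0.770/6.59×10^-7) = 1.695×10^-3 rad.

1.70 mrad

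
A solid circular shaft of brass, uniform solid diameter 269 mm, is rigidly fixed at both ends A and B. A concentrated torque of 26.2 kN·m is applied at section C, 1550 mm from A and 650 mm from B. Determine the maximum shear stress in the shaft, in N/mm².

4.83 N/mm²

With uniform GJ and both ends fixed, compatibility θ_AC = θ_CB gives T_A·a = T_B·b, together with T_A + T_B = T₀.
T_A = T₀·b/(a+b) = 26200·650/2200 = 7741 N·m; T_B = 18460 N·m.
τ in each portion: τ_AC = 2.03×10^6 Pa, τ_CB = 4.83×10^6 Pa; maximum is in CB.
τ_max = T_CB·r/J = 18460·0.135/5.14×10^-4 = 4.830×10^6 Pa.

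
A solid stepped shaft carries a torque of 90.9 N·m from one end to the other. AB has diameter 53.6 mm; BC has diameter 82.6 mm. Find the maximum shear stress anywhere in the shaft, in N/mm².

3.01 N/mm²

Under the same torque, τ_max = 16T/(πd³) is largest where d is smallest — segment AB (d = 53.6 mm).
τ_max = 16·90.90/(π·(0.0536)³) = 3.006×10^6 Pa.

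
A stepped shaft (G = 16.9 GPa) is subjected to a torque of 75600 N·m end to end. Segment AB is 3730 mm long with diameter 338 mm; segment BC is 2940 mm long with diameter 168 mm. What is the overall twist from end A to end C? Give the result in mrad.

181 mrad

J_AB = π(0.338)⁴/32 = 1.28×10^-3 m⁴; J_BC = π(0.168)⁴/32 = 7.82×10^-5 m⁴.
θ = (T/G)·Σ L_i/J_i = (75600/16.9×10⁹)·(3.73/1.28×10^-3 + 2.94/7.82×10^-5) = 0.1812 rad.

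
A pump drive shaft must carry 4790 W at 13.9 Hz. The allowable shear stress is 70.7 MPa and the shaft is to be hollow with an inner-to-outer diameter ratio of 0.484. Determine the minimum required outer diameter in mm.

16.1 mm

ω = 2π·13.9 = 87.34 rad/s, so T = P/ω = 4790 / 87.34 = 54.85 N·m.
For a hollow shaft with d_i/d_o = 0.484: τ_max = 16T/(π d_o³ (1−k⁴)), so d_o = [16T/(π τ_allow (1−k⁴))]^(1/3) = [16·54.85/(π·7.07×10^7·0.9451)]^(1/3) = 0.01611 m.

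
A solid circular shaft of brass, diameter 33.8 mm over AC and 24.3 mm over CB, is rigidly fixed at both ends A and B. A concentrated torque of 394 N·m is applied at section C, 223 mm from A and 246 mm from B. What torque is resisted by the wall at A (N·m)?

Compatibility: T_A·a/J_AC = T_B·b/J_CB with T_A + T_B = T₀.
J_AC = 1.28×10^-7 m⁴, J_CB = 3.42×10^-8 m⁴, so T_A = T₀·(J_AC/a)/((J_AC/a)+(J_CB/b)) = 317.2 N·m, T_B = 76.81 N·m.

317 N·m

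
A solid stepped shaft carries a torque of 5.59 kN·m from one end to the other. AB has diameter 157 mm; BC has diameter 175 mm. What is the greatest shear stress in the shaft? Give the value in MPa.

Under the same torque, τ_max = 16T/(πd³) is largest where d is smallest — segment AB (d = 157 mm).
τ_max = 16·5590/(π·(0.157)³) = 7.357×10^6 Pa.

7.36 MPa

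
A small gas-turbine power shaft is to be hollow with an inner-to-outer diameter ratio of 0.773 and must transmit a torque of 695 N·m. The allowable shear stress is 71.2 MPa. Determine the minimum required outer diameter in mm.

For a hollow shaft with d_i/d_o = 0.773: τ_max = 16T/(π d_o³ (1−k⁴)), so d_o = [16T/(π τ_allow (1−k⁴))]^(1/3) = [16·695.0/(π·7.12×10^7·0.6430)]^(1/3) = 0.04260 m.

42.6 mm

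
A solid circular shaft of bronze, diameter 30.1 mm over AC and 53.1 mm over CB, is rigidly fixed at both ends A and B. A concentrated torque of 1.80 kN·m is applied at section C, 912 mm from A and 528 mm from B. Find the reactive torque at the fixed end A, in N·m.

Compatibility: T_A·a/J_AC = T_B·b/J_CB with T_A + T_B = T₀.
J_AC = 8.06×10^-8 m⁴, J_CB = 7.81×10^-7 m⁴, so T_A = T₀·(J_AC/a)/((J_AC/a)+(J_CB/b)) = 101.5 N·m, T_B = 1698 N·m.

102 N·m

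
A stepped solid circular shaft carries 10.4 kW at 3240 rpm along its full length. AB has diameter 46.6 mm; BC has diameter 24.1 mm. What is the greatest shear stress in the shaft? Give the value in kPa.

ω = 2π·3240/60 = 339.3 rad/s, so T = P/ω = 10.4×10³ / 339.3 = 30.65 N·m.
Under the same torque, τ_max = 16T/(πd³) is largest where d is smallest — segment BC (d = 24.1 mm).
τ_max = 16·30.65/(π·(0.0241)³) = 1.115×10^7 Pa.

11200 kPa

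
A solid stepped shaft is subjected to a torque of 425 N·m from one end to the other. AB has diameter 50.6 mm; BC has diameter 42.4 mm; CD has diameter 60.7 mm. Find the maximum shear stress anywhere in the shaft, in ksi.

4.12 ksi

Under the same torque, τ_max = 16T/(πd³) is largest where d is smallest — segment BC (d = 42.4 mm).
τ_max = 16·425.0/(π·(0.0424)³) = 2.840×10^7 Pa.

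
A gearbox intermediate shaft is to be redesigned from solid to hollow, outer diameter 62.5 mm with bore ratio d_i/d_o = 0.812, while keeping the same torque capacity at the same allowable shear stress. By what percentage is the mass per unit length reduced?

50.2 %

Equal τ_max and T ⇒ the solid shaft needs d_s³ = d_o³(1−k⁴), so d_s = 62.5·(1−0.812⁴)^(1/3) = 51.68 mm.
Area ratio A_h/A_s = d_o²(1−k²)/d_s² = (1−k²)/(1−k⁴)^(2/3) = 0.4983.
Mass saving = 1 − 0.4983 = 50.2 %.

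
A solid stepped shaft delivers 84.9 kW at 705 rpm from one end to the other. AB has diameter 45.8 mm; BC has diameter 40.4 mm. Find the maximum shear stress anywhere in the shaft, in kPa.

ω = 2π·705/60 = 73.83 rad/s, so T = P/ω = 84.9×10³ / 73.83 = 1150 N·m.
Under the same torque, τ_max = 16T/(πd³) is largest where d is smallest — segment BC (d = 40.4 mm).
τ_max = 16·1150/(π·(0.0404)³) = 8.882×10^7 Pa.

88800 kPa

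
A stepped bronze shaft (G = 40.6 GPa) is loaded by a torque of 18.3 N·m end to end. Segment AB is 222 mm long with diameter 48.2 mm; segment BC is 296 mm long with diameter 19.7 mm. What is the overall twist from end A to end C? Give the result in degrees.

0.528°

J_AB = π(0.0482)⁴/32 = 5.30×10^-7 m⁴; J_BC = π(0.0197)⁴/32 = 1.48×10^-8 m⁴.
θ = (T/G)·Σ L_i/J_i = (18.30/40.6×10⁹)·(0.222/5.30×10^-7 + 0.296/1.48×10^-8) = 9.212×10^-3 rad.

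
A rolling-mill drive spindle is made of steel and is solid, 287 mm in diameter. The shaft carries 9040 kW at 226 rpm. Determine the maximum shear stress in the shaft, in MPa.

ω = 2π·226/60 = 23.67 rad/s, so T = P/ω = 9040×10³ / 23.67 = 382000 N·m.
J = πd⁴/32 = π(0.287)⁴/32 = 6.661×10^-4 m⁴.
τ_max = T·r/J = 382000 × 0.143 / 6.661×10^-4 = 8.229×10^7 Pa.

82.3 MPa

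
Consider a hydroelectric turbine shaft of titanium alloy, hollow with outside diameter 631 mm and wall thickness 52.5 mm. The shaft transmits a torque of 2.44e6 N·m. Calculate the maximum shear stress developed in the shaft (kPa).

J = π(d_o⁴ − d_i⁴)/32 = π(0.631⁴ − 0.526⁴)/32 = 8.049×10^-3 m⁴.
τ_max = T·r/J = 2.440e6 × 0.316 / 8.049×10^-3 = 9.565×10^7 Pa.

95600 kPa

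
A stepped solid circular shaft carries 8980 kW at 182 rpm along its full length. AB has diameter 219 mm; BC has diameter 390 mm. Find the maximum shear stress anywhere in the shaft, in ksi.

ω = 2π·182/60 = 19.06 rad/s, so T = P/ω = 8980×10³ / 19.06 = 471200 N·m.
Under the same torque, τ_max = 16T/(πd³) is largest where d is smallest — segment AB (d = 219 mm).
τ_max = 16·471200/(π·(0.219)³) = 2.285×10^8 Pa.

33.1 ksi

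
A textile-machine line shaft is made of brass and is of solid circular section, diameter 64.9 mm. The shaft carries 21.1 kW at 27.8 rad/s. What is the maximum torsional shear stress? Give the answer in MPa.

ω = 27.8 rad/s, so T = P/ω = 21.1×10³ / 27.80 = 759.0 N·m.
J = πd⁴/32 = π(0.0649)⁴/32 = 1.742×10^-6 m⁴.
τ_max = T·r/J = 759.0 × 0.0324 / 1.742×10^-6 = 1.414×10^7 Pa.

14.1 MPa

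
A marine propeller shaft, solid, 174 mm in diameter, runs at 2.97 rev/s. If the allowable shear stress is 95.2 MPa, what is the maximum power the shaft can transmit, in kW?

J = πd⁴/32 = π(0.174)⁴/32 = 8.999×10^-5 m⁴.
T_max = τ_allow·J/r = 9.52×10^7 × 8.999×10^-5 / 0.0870 = 98470 N·m.
ω = 2π·2.97 = 18.66 rad/s, so P_max = T_max·ω = 1.838×10^6 W.

1840 kW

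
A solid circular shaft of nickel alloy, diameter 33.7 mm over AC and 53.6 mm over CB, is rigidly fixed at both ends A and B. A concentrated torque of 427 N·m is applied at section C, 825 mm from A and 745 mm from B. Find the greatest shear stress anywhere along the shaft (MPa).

12.4 MPa

Compatibility: T_A·a/J_AC = T_B·b/J_CB with T_A + T_B = T₀.
J_AC = 1.27×10^-7 m⁴, J_CB = 8.10×10^-7 m⁴, so T_A = T₀·(J_AC/a)/((J_AC/a)+(J_CB/b)) = 52.80 N·m, T_B = 374.2 N·m.
τ in each portion: τ_AC = 7.03×10^6 Pa, τ_CB = 1.24×10^7 Pa; maximum is in CB.
τ_max = T_CB·r/J = 374.2·0.0268/8.10×10^-7 = 1.238×10^7 Pa.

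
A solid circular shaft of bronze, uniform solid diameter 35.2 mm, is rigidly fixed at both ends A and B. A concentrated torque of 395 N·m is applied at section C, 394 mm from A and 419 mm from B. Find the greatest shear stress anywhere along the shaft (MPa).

With uniform GJ and both ends fixed, compatibility θ_AC = θ_CB gives T_A·a = T_B·b, together with T_A + T_B = T₀.
T_A = T₀·b/(a+b) = 395.0·419/813.0 = 203.6 N·m; T_B = 191.4 N·m.
τ in each portion: τ_AC = 2.38×10^7 Pa, τ_CB = 2.24×10^7 Pa; maximum is in AC.
τ_max = T_AC·r/J = 203.6·0.0176/1.51×10^-7 = 2.377×10^7 Pa.

23.8 MPa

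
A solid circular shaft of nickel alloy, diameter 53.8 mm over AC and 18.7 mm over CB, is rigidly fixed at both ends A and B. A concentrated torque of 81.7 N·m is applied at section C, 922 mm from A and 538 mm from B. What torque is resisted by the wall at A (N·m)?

79.7 N·m

Compatibility: T_A·a/J_AC = T_B·b/J_CB with T_A + T_B = T₀.
J_AC = 8.22×10^-7 m⁴, J_CB = 1.20×10^-8 m⁴, so T_A = T₀·(J_AC/a)/((J_AC/a)+(J_CB/b)) = 79.71 N·m, T_B = 1.994 N·m.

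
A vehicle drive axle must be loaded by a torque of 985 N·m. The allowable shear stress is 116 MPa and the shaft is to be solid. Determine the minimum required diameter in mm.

For a solid shaft τ_max = 16T/(πd³), so d = (16T/(π τ_allow))^(1/3) = (16·985.0/(π·1.16×10^8))^(1/3) = 0.03510 m.

35.1 mm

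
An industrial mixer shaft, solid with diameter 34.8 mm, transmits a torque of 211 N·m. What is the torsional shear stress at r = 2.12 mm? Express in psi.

451 psi

J = πd⁴/32 = π(0.0348)⁴/32 = 1.440×10^-7 m⁴.
Shear stress varies linearly with radius: τ = T·r/J = 211.0 × 0.00212 / 1.440×10^-7 = 3.107×10^6 Pa.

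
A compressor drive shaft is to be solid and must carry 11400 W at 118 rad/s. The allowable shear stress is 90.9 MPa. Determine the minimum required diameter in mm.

17.6 mm

ω = 118 rad/s, so T = P/ω = 11400 / 118.0 = 96.61 N·m.
For a solid shaft τ_max = 16T/(πd³), so d = (16T/(π τ_allow))^(1/3) = (16·96.61/(π·9.09×10^7))^(1/3) = 0.01756 m.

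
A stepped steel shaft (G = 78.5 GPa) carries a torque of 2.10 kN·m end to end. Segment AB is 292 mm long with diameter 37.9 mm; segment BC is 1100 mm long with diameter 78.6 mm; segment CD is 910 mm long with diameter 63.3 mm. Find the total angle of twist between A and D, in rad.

0.0619 rad

J_AB = π(0.0379)⁴/32 = 2.03×10^-7 m⁴; J_BC = π(0.0786)⁴/32 = 3.75×10^-6 m⁴; J_CD = π(0.0633)⁴/32 = 1.58×10^-6 m⁴.
θ = (T/G)·Σ L_i/J_i = (2100/78.5×10⁹)·(0.292/2.03×10^-7 + 1.10/3.75×10^-6 + 0.910/1.58×10^-6) = 0.06186 rad.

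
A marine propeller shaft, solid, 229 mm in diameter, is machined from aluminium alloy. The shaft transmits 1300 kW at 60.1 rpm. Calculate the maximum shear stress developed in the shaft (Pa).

8.76e7 Pa

ω = 2π·60.1/60 = 6.294 rad/s, so T = P/ω = 1300×10³ / 6.294 = 206600 N·m.
J = πd⁴/32 = π(0.229)⁴/32 = 2.700×10^-4 m⁴.
τ_max = T·r/J = 206600 × 0.115 / 2.700×10^-4 = 8.760×10^7 Pa.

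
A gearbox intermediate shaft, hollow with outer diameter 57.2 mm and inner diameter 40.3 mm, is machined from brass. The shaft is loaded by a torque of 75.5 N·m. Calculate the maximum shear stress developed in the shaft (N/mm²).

2.73 N/mm²

J = π(d_o⁴ − d_i⁴)/32 = π(0.0572⁴ − 0.0403⁴)/32 = 7.920×10^-7 m⁴.
τ_max = T·r/J = 75.50 × 0.0286 / 7.920×10^-7 = 2.726×10^6 Pa.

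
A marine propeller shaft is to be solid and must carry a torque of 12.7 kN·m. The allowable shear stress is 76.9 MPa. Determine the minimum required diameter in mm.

94.4 mm

For a solid shaft τ_max = 16T/(πd³), so d = (16T/(π τ_allow))^(1/3) = (16·12700/(π·7.69×10^7))^(1/3) = 0.09440 m.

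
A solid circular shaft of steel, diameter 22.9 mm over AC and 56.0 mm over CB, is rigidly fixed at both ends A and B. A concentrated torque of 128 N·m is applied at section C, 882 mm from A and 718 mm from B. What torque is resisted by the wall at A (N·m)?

2.85 N·m

Compatibility: T_A·a/J_AC = T_B·b/J_CB with T_A + T_B = T₀.
J_AC = 2.70×10^-8 m⁴, J_CB = 9.65×10^-7 m⁴, so T_A = T₀·(J_AC/a)/((J_AC/a)+(J_CB/b)) = 2.849 N·m, T_B = 125.2 N·m.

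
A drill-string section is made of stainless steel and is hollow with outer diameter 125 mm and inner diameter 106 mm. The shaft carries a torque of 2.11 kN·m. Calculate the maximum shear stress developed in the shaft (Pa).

J = π(d_o⁴ − d_i⁴)/32 = π(0.125⁴ − 0.106⁴)/32 = 1.157×10^-5 m⁴.
τ_max = T·r/J = 2110 × 0.0625 / 1.157×10^-5 = 1.139×10^7 Pa.

1.14e7 Pa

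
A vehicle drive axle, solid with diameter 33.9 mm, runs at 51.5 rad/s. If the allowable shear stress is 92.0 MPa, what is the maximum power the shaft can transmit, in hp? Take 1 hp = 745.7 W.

48.6 hp

J = πd⁴/32 = π(0.0339)⁴/32 = 1.297×10^-7 m⁴.
T_max = τ_allow·J/r = 9.20×10^7 × 1.297×10^-7 / 0.0169 = 703.7 N·m.
ω = 51.5 rad/s, so P_max = T_max·ω = 3.624×10^4 W.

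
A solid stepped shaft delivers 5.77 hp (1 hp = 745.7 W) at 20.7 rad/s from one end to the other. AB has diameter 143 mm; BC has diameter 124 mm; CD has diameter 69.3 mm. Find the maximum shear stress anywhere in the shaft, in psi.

461 psi

ω = 20.7 rad/s, so T = P/ω = 5.77×745.7 / 20.70 = 207.9 N·m.
Under the same torque, τ_max = 16T/(πd³) is largest where d is smallest — segment CD (d = 69.3 mm).
τ_max = 16·207.9/(π·(0.0693)³) = 3.181×10^6 Pa.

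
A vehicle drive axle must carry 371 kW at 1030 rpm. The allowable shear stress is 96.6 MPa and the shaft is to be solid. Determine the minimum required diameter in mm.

ω = 2π·1030/60 = 107.9 rad/s, so T = P/ω = 371×10³ / 107.9 = 3440 N·m.
For a solid shaft τ_max = 16T/(πd³), so d = (16T/(π τ_allow))^(1/3) = (16·3440/(π·9.66×10^7))^(1/3) = 0.05660 m.

56.6 mm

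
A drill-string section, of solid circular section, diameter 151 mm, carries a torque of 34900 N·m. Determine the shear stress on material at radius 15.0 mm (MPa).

10.3 MPa

J = πd⁴/32 = π(0.151)⁴/32 = 5.104×10^-5 m⁴.
Shear stress varies linearly with radius: τ = T·r/J = 34900 × 0.0150 / 5.104×10^-5 = 1.026×10^7 Pa.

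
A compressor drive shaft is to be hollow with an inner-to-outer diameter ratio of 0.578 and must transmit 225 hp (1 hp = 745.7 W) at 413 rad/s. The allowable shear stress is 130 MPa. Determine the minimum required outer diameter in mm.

ω = 413 rad/s, so T = P/ω = 225×745.7 / 413.0 = 406.3 N·m.
For a hollow shaft with d_i/d_o = 0.578: τ_max = 16T/(π d_o³ (1−k⁴)), so d_o = [16T/(π τ_allow (1−k⁴))]^(1/3) = [16·406.3/(π·1.30×10^8·0.8884)]^(1/3) = 0.02617 m.

26.2 mm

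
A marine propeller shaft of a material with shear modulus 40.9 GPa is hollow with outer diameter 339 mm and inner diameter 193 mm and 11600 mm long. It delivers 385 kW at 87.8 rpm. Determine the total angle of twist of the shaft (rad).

0.0102 rad

ω = 2π·87.8/60 = 9.194 rad/s, so T = P/ω = 385×10³ / 9.194 = 41870 N·m.
J = π(d_o⁴ − d_i⁴)/32 = π(0.339⁴ − 0.193⁴)/32 = 1.160×10^-3 m⁴.
θ = T·L/(G·J) = 41870 × 11.6 / (40.9×10⁹ × 1.160×10^-3) = 0.01023 rad.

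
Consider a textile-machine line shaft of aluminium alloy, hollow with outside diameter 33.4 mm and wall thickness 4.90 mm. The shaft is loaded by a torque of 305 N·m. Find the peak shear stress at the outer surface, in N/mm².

J = π(d_o⁴ − d_i⁴)/32 = π(0.0334⁴ − 0.0236⁴)/32 = 9.172×10^-8 m⁴.
τ_max = T·r/J = 305.0 × 0.0167 / 9.172×10^-8 = 5.553×10^7 Pa.

55.5 N/mm²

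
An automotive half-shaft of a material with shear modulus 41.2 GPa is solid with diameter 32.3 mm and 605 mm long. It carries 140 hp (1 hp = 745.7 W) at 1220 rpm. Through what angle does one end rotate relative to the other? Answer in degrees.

ω = 2π·1220/60 = 127.8 rad/s, so T = P/ω = 140×745.7 / 127.8 = 817.2 N·m.
J = πd⁴/32 = π(0.0323)⁴/32 = 1.069×10^-7 m⁴.
θ = T·L/(G·J) = 817.2 × 0.605 / (41.2×10⁹ × 1.069×10^-7) = 0.1123 rad.

6.43°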